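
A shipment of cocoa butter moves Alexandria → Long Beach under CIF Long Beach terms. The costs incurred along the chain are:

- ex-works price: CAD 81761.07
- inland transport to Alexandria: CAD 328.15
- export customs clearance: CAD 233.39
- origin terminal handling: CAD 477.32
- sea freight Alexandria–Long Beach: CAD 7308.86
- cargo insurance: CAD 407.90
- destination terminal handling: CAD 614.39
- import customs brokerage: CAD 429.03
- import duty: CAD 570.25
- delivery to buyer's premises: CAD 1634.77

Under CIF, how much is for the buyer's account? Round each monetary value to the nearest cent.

Buyer's account: CAD 3248.44

CIF: the seller pays costs through ocean freight and marine insurance to the destination port.
Seller's account: goods 81761.07 + inland to port 328.15 + export clearance 233.39 + origin terminal 477.32 + freight 7308.86 + insurance 407.90 = 90516.69
Buyer's account: destination terminal 614.39 + brokerage 429.03 + duty 570.25 + delivery 1634.77 = 3248.44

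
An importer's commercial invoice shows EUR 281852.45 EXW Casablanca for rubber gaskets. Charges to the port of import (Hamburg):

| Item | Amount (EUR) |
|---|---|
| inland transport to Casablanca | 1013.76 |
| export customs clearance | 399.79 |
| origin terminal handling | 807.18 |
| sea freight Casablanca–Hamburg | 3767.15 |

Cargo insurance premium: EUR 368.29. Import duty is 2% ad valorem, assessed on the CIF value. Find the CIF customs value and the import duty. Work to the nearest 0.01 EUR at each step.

CIF = EXW price + pre-shipment costs + freight + insurance
CIF = 281852.45 + 1013.76 + 399.79 + 807.18 + 3767.15 + 368.29 = 288208.62
Import duty = 288208.62 × 2% = 5764.17

CIF value: EUR 288208.62; import duty: EUR 5764.17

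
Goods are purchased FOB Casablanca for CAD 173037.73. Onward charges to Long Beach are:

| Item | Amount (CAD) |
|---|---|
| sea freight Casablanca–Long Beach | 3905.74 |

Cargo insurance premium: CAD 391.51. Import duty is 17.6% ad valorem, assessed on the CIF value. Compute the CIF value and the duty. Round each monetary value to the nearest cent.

CIF value: CAD 177334.98; import duty: CAD 31210.96

CIF = FOB price + freight + insurance
CIF = 173037.73 + 3905.74 + 391.51 = 177334.98
Import duty = 177334.98 × 17.6% = 31210.96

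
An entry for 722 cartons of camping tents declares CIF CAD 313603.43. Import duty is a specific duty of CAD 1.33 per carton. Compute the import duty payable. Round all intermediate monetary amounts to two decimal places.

Import duty = 722 × 1.33 = 960.26

Import duty: CAD 960.26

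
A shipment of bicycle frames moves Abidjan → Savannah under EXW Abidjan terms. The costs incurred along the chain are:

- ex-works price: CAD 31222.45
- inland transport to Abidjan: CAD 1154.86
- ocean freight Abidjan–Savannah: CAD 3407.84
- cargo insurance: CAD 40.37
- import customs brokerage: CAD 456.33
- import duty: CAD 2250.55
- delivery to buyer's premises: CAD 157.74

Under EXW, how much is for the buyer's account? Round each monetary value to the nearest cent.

EXW: the seller makes goods available at their premises; the buyer bears all onward costs.
Seller's account: goods 31222.45 = 31222.45
Buyer's account: inland to port 1154.86 + freight 3407.84 + insurance 40.37 + brokerage 456.33 + duty 2250.55 + delivery 157.74 = 7467.69

Buyer's account: CAD 7467.69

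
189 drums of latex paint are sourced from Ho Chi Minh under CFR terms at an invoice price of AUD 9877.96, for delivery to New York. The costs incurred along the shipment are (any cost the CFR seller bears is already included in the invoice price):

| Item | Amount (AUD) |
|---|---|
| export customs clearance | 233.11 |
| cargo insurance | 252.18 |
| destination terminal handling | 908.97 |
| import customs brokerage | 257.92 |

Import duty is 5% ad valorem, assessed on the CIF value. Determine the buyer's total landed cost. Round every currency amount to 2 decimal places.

Total landed cost: AUD 11803.54

CFR: the seller pays costs through ocean freight to the destination port, but not insurance.
Already in the invoice (seller's account under CFR): export clearance — exclude.
CIF value = CFR price + insurance = 9877.96 + 252.18 = 10130.14
Import duty = 10130.14 × 5% = 506.51
Buyer bears: insurance 252.18 + destination terminal 908.97 + brokerage 257.92 + duty 506.51 = 1925.58
Landed cost = invoice 9877.96 + 1925.58 = 11803.54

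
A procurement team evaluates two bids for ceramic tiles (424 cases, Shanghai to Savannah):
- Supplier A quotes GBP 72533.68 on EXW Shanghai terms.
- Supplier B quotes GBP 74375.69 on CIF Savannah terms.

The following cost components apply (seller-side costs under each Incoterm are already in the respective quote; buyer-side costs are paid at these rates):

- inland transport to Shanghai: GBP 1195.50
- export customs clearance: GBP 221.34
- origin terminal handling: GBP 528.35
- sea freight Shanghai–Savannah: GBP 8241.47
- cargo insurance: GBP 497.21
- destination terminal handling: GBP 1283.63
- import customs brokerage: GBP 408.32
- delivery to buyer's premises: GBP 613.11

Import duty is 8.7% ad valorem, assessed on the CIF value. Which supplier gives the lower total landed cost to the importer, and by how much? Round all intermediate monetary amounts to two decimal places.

Supplier A (EXW):
CIF value = EXW price + inland to port + export clearance + origin terminal + freight + insurance = 72533.68 + 1195.50 + 221.34 + 528.35 + 8241.47 + 497.21 = 83217.55
Import duty = 83217.55 × 8.7% = 7239.93
Buyer bears (A): 1195.50 + 221.34 + 528.35 + 8241.47 + 497.21 + 1283.63 + 408.32 + 613.11 = 12988.93
Landed cost (A) = invoice 72533.68 + 12988.93 + duty 7239.93 = 92762.54
Supplier B (CIF):
The CIF price already equals the CIF value: 74375.69
Import duty = 74375.69 × 8.7% = 6470.69
Buyer bears (B): 1283.63 + 408.32 + 613.11 = 2305.06
Landed cost (B) = invoice 74375.69 + 2305.06 + duty 6470.69 = 83151.44
Difference = |92762.54 − 83151.44| = 9611.10

Supplier B is cheaper by GBP 9611.10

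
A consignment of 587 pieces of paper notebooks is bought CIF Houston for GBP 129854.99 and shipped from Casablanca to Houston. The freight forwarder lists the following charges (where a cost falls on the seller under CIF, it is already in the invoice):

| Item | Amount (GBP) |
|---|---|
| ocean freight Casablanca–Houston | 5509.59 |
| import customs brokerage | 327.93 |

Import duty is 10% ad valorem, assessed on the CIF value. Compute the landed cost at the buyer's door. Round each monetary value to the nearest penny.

CIF: the seller pays costs through ocean freight and marine insurance to the destination port.
Already in the invoice (seller's account under CIF): freight — exclude.
The CIF price already equals the CIF value: 129854.99
Import duty = 129854.99 × 10% = 12985.50
Buyer bears: brokerage 327.93 + duty 12985.50 = 13313.43
Landed cost = invoice 129854.99 + 13313.43 = 143168.42

Total landed cost: GBP 143168.42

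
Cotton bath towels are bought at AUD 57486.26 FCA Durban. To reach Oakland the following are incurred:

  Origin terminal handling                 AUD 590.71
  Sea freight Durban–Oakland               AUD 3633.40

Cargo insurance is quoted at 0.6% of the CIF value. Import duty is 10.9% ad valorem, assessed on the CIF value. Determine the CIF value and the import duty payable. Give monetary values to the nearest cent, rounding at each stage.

Let C be the CIF value. C = FCA price + pre-shipment costs + freight + 0.6% × C
C − 0.6% × C = 57486.26 + 590.71 + 3633.40
0.994 × C = 61710.37
C = 61710.37 / 0.994 = 62082.87
Insurance premium = 0.6% × 62082.87 = 372.50
Import duty = 62082.87 × 10.9% = 6767.03

CIF value: AUD 62082.87; import duty: AUD 6767.03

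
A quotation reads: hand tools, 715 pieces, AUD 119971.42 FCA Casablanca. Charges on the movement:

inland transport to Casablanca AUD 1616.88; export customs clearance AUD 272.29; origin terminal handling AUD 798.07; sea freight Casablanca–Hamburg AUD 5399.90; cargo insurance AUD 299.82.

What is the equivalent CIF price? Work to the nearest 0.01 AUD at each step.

Not relevant to the conversion: export clearance, inland to port — on the seller under both FCA and CIF; already in the FCA price and stays in the CIF price.
From FCA to CIF, the seller additionally bears: origin terminal, freight, insurance.
CIF price = 119971.42 + 798.07 + 5399.90 + 299.82 = 126469.21

CIF price: AUD 126469.21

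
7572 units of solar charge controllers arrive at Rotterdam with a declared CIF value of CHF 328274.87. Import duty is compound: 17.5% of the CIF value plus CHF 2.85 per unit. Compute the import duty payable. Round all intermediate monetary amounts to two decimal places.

Ad valorem component: 328274.87 × 17.5% = 57448.10
Specific component: 7572 × 2.85 = 21580.20
Import duty = 57448.10 + 21580.20 = 79028.30

Import duty: CHF 79028.30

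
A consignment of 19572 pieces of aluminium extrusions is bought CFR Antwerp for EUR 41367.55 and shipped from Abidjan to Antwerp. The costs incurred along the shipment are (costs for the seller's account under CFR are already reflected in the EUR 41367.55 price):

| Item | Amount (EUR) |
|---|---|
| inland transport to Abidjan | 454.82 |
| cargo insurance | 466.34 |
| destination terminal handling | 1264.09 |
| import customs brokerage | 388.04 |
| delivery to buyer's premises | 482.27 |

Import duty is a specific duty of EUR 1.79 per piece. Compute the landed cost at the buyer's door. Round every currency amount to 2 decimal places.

CFR: the seller pays costs through ocean freight to the destination port, but not insurance.
Already in the invoice (seller's account under CFR): inland to port — exclude.
CIF value = CFR price + insurance = 41367.55 + 466.34 = 41833.89
Import duty = 19572 × 1.79 = 35033.88
Buyer bears: insurance 466.34 + destination terminal 1264.09 + brokerage 388.04 + delivery 482.27 + duty 35033.88 = 37634.62
Landed cost = invoice 41367.55 + 37634.62 = 79002.17

Total landed cost: EUR 79002.17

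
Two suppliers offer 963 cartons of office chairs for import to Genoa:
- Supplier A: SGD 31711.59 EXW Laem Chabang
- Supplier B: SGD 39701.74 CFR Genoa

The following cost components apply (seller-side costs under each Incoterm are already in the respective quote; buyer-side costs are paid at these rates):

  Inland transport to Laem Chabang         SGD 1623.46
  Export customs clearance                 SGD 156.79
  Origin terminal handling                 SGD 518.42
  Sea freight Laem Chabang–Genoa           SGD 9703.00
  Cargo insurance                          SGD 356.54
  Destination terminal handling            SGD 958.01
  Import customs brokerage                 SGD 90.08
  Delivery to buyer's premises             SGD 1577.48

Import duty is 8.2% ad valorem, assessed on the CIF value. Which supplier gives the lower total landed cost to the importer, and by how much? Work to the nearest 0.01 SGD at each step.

Supplier A (EXW):
CIF value = EXW price + inland to port + export clearance + origin terminal + freight + insurance = 31711.59 + 1623.46 + 156.79 + 518.42 + 9703.00 + 356.54 = 44069.80
Import duty = 44069.80 × 8.2% = 3613.72
Buyer bears (A): 1623.46 + 156.79 + 518.42 + 9703.00 + 356.54 + 958.01 + 90.08 + 1577.48 = 14983.78
Landed cost (A) = invoice 31711.59 + 14983.78 + duty 3613.72 = 50309.09
Supplier B (CFR):
CIF value = CFR price + insurance = 39701.74 + 356.54 = 40058.28
Import duty = 40058.28 × 8.2% = 3284.78
Buyer bears (B): 356.54 + 958.01 + 90.08 + 1577.48 = 2982.11
Landed cost (B) = invoice 39701.74 + 2982.11 + duty 3284.78 = 45968.63
Difference = |50309.09 − 45968.63| = 4340.46

Supplier B is cheaper by SGD 4340.46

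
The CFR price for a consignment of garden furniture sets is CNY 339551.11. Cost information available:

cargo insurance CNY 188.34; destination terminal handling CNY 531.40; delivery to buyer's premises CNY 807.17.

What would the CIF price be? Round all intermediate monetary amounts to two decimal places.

Not relevant to the conversion: destination terminal, delivery — on the buyer under both terms; not part of either seller's price.
From CFR to CIF, the seller additionally bears: insurance.
CIF price = 339551.11 + 188.34 = 339739.45

CIF price: CNY 339739.45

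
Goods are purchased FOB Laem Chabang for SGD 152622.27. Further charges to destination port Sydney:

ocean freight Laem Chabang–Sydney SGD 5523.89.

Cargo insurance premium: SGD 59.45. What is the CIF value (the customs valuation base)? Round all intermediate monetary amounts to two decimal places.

CIF = FOB price + freight + insurance
CIF = 152622.27 + 5523.89 + 59.45 = 158205.61

CIF value: SGD 158205.61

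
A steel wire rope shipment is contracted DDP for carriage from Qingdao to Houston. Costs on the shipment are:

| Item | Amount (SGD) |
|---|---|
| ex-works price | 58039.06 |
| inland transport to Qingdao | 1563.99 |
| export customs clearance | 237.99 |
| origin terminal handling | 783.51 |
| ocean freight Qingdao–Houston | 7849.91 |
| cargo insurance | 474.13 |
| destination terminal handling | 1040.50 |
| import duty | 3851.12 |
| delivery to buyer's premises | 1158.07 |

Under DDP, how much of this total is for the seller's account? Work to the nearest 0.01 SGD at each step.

DDP: the seller bears all costs including import duty.
Seller's account: goods 58039.06 + inland to port 1563.99 + export clearance 237.99 + origin terminal 783.51 + freight 7849.91 + insurance 474.13 + destination terminal 1040.50 + duty 3851.12 + delivery 1158.07 = 74998.28
Buyer's account: 0.00

Seller's account: SGD 74998.28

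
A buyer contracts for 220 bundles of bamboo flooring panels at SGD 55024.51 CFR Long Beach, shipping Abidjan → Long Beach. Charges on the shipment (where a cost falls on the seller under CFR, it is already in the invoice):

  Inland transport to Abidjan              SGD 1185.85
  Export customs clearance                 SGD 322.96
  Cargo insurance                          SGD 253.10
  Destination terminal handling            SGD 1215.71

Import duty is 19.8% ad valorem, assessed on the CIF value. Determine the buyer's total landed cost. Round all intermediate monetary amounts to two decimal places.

Total landed cost: SGD 67438.29

CFR: the seller pays costs through ocean freight to the destination port, but not insurance.
Already in the invoice (seller's account under CFR): inland to port, export clearance — exclude.
CIF value = CFR price + insurance = 55024.51 + 253.10 = 55277.61
Import duty = 55277.61 × 19.8% = 10944.97
Buyer bears: insurance 253.10 + destination terminal 1215.71 + duty 10944.97 = 12413.78
Landed cost = invoice 55024.51 + 12413.78 = 67438.29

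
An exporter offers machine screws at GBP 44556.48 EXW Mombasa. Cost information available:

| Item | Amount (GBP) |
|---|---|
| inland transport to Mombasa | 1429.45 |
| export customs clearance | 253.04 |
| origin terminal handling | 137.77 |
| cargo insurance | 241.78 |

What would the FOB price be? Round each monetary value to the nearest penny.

FOB price: GBP 46376.74

Not relevant to the conversion: insurance — on the buyer under both terms; not part of either seller's price.
From EXW to FOB, the seller additionally bears: inland to port, export clearance, origin terminal.
FOB price = 44556.48 + 1429.45 + 253.04 + 137.77 = 46376.74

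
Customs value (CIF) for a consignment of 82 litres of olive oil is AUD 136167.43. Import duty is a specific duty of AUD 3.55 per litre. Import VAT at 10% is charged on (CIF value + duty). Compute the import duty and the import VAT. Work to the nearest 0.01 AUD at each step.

Import duty: AUD 291.10; import VAT: AUD 13645.85

Import duty = 82 × 3.55 = 291.10
VAT base = CIF + duty = 136167.43 + 291.10 = 136458.53
Import VAT = 136458.53 × 10% = 13645.85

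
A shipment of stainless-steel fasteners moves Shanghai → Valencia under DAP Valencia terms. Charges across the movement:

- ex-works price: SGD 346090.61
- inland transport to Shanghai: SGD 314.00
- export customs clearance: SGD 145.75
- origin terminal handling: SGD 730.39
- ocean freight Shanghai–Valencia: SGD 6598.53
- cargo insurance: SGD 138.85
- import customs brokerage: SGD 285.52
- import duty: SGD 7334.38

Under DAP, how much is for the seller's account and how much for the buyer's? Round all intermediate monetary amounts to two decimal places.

Seller: SGD 354018.13; buyer: SGD 7619.90

DAP: the seller bears all costs to the named destination except import duty and clearance.
Seller's account: goods 346090.61 + inland to port 314.00 + export clearance 145.75 + origin terminal 730.39 + freight 6598.53 + insurance 138.85 = 354018.13
Buyer's account: brokerage 285.52 + duty 7334.38 = 7619.90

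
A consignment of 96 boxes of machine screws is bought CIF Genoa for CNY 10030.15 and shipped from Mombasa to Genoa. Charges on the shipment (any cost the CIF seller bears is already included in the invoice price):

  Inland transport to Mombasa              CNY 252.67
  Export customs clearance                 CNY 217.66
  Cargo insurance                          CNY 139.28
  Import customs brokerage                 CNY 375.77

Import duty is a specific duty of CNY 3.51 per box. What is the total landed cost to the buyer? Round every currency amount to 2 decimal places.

Total landed cost: CNY 10742.88

CIF: the seller pays costs through ocean freight and marine insurance to the destination port.
Already in the invoice (seller's account under CIF): inland to port, export clearance, insurance — exclude.
The CIF price already equals the CIF value: 10030.15
Import duty = 96 × 3.51 = 336.96
Buyer bears: brokerage 375.77 + duty 336.96 = 712.73
Landed cost = invoice 10030.15 + 712.73 = 10742.88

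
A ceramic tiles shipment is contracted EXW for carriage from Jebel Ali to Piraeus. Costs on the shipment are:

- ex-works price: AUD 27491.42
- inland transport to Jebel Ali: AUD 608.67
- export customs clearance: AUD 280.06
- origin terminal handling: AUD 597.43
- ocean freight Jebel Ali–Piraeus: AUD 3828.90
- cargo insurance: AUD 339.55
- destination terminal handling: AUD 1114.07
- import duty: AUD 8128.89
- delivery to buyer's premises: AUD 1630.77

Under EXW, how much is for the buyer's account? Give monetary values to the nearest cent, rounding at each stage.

EXW: the seller makes goods available at their premises; the buyer bears all onward costs.
Seller's account: goods 27491.42 = 27491.42
Buyer's account: inland to port 608.67 + export clearance 280.06 + origin terminal 597.43 + freight 3828.90 + insurance 339.55 + destination terminal 1114.07 + duty 8128.89 + delivery 1630.77 = 16528.34

Buyer's account: AUD 16528.34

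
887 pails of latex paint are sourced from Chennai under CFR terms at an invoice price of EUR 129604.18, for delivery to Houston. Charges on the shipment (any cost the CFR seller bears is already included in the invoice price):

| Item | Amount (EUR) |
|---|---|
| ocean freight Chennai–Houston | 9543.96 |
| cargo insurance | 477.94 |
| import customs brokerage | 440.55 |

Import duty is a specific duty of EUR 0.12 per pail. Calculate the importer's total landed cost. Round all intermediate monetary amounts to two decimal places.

Total landed cost: EUR 130629.11

CFR: the seller pays costs through ocean freight to the destination port, but not insurance.
Already in the invoice (seller's account under CFR): freight — exclude.
CIF value = CFR price + insurance = 129604.18 + 477.94 = 130082.12
Import duty = 887 × 0.12 = 106.44
Buyer bears: insurance 477.94 + brokerage 440.55 + duty 106.44 = 1024.93
Landed cost = invoice 129604.18 + 1024.93 = 130629.11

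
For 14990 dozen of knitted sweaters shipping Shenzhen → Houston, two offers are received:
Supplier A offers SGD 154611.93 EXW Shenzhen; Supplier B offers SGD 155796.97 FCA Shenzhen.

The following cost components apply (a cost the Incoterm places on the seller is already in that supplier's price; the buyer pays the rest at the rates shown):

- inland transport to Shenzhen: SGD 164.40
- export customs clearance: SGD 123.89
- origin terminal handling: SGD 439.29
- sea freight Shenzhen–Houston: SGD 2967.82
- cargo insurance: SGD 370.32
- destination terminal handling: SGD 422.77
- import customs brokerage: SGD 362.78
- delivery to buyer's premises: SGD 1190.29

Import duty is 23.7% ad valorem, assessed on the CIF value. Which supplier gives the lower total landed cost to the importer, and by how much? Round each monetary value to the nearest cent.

Supplier A (EXW):
CIF value = EXW price + inland to port + export clearance + origin terminal + freight + insurance = 154611.93 + 164.40 + 123.89 + 439.29 + 2967.82 + 370.32 = 158677.65
Import duty = 158677.65 × 23.7% = 37606.60
Buyer bears (A): 164.40 + 123.89 + 439.29 + 2967.82 + 370.32 + 422.77 + 362.78 + 1190.29 = 6041.56
Landed cost (A) = invoice 154611.93 + 6041.56 + duty 37606.60 = 198260.09
Supplier B (FCA):
CIF value = FCA price + origin terminal + freight + insurance = 155796.97 + 439.29 + 2967.82 + 370.32 = 159574.40
Import duty = 159574.40 × 23.7% = 37819.13
Buyer bears (B): 439.29 + 2967.82 + 370.32 + 422.77 + 362.78 + 1190.29 = 5753.27
Landed cost (B) = invoice 155796.97 + 5753.27 + duty 37819.13 = 199369.37
Difference = |198260.09 − 199369.37| = 1109.28

Supplier A is cheaper by SGD 1109.28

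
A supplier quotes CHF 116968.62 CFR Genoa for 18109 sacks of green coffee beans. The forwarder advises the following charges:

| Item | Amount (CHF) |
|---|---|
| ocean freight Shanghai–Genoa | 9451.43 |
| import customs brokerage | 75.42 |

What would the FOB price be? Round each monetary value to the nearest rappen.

Not relevant to the conversion: brokerage — on the buyer under both terms; not part of either seller's price.
From CFR to FOB, the seller no longer bears: freight.
FOB price = 116968.62 − 9451.43 = 107517.19

FOB price: CHF 107517.19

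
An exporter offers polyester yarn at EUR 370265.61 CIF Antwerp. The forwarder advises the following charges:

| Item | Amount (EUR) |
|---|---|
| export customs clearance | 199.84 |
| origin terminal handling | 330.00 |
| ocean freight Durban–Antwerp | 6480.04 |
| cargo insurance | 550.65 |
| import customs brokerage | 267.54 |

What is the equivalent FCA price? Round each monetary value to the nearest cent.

FCA price: EUR 362904.92

Not relevant to the conversion: export clearance — on the seller under both CIF and FCA; already in the CIF price and stays in the FCA price. brokerage — on the buyer under both terms; not part of either seller's price.
From CIF to FCA, the seller no longer bears: origin terminal, freight, insurance.
FCA price = 370265.61 − 330.00 − 6480.04 − 550.65 = 362904.92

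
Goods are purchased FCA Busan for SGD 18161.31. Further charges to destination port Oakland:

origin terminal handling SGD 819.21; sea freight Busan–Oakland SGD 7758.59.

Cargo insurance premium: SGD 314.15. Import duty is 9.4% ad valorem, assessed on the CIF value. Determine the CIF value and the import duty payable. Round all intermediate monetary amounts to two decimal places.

CIF = FCA price + pre-shipment costs + freight + insurance
CIF = 18161.31 + 819.21 + 7758.59 + 314.15 = 27053.26
Import duty = 27053.26 × 9.4% = 2543.01

CIF value: SGD 27053.26; import duty: SGD 2543.01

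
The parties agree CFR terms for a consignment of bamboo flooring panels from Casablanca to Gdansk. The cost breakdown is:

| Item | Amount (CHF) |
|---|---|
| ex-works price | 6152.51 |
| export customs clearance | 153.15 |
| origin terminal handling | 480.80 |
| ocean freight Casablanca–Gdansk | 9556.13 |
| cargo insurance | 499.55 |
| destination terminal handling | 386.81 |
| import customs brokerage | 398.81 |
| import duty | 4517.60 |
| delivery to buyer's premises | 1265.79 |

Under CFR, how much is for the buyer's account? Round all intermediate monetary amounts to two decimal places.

Buyer's account: CHF 7068.56

CFR: the seller pays costs through ocean freight to the destination port, but not insurance.
Seller's account: goods 6152.51 + export clearance 153.15 + origin terminal 480.80 + freight 9556.13 = 16342.59
Buyer's account: insurance 499.55 + destination terminal 386.81 + brokerage 398.81 + duty 4517.60 + delivery 1265.79 = 7068.56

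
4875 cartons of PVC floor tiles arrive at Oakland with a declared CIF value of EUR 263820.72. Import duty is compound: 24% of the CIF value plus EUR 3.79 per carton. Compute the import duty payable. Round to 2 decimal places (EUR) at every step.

Import duty: EUR 81793.22

Ad valorem component: 263820.72 × 24% = 63316.97
Specific component: 4875 × 3.79 = 18476.25
Import duty = 63316.97 + 18476.25 = 81793.22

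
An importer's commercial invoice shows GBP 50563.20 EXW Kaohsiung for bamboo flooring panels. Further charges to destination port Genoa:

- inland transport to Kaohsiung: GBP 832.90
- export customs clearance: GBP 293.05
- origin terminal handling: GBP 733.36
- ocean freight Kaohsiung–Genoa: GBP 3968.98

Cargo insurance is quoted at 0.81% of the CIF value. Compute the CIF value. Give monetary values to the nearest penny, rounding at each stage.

Let C be the CIF value. C = EXW price + pre-shipment costs + freight + 0.81% × C
C − 0.81% × C = 50563.20 + 832.90 + 293.05 + 733.36 + 3968.98
0.9919 × C = 56391.49
C = 56391.49 / 0.9919 = 56851.99
Insurance premium = 0.81% × 56851.99 = 460.50

CIF value: GBP 56851.99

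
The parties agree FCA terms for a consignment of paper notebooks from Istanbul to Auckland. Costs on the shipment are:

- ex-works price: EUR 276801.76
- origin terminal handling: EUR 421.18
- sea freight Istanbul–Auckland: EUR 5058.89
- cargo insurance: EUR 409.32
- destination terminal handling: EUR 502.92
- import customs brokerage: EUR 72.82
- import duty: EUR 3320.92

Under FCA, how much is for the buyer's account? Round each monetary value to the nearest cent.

FCA: the seller delivers export-cleared goods to the carrier; the buyer bears costs from that point.
Seller's account: goods 276801.76 = 276801.76
Buyer's account: origin terminal 421.18 + freight 5058.89 + insurance 409.32 + destination terminal 502.92 + brokerage 72.82 + duty 3320.92 = 9786.05

Buyer's account: EUR 9786.05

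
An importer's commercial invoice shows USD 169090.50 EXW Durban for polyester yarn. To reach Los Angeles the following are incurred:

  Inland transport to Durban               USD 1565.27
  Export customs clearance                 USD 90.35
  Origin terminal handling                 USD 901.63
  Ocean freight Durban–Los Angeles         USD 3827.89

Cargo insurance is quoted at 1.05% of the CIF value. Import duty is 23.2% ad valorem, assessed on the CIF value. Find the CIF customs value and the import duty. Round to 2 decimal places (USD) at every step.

Let C be the CIF value. C = EXW price + pre-shipment costs + freight + 1.05% × C
C − 1.05% × C = 169090.50 + 1565.27 + 90.35 + 901.63 + 3827.89
0.9895 × C = 175475.64
C = 175475.64 / 0.9895 = 177337.69
Insurance premium = 1.05% × 177337.69 = 1862.05
Import duty = 177337.69 × 23.2% = 41142.34

CIF value: USD 177337.69; import duty: USD 41142.34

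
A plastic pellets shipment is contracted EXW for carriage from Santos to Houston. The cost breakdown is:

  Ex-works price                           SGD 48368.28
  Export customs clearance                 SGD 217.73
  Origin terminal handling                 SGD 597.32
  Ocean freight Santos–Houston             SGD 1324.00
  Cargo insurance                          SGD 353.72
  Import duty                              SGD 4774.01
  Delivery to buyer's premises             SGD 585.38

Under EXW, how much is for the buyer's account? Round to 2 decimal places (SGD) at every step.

EXW: the seller makes goods available at their premises; the buyer bears all onward costs.
Seller's account: goods 48368.28 = 48368.28
Buyer's account: export clearance 217.73 + origin terminal 597.32 + freight 1324.00 + insurance 353.72 + duty 4774.01 + delivery 585.38 = 7852.16

Buyer's account: SGD 7852.16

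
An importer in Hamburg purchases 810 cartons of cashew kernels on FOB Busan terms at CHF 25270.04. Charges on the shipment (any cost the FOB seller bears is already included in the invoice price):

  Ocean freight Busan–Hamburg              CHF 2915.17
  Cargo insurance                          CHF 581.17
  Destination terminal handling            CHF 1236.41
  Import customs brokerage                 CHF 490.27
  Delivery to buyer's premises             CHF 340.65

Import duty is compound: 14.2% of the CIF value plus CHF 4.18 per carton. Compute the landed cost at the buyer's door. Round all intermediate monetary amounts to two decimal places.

FOB: the seller bears costs until goods are on board at the origin port; the buyer bears freight, insurance and all costs thereafter.
CIF value = FOB price + freight + insurance = 25270.04 + 2915.17 + 581.17 = 28766.38
Ad valorem component: 28766.38 × 14.2% = 4084.83
Specific component: 810 × 4.18 = 3385.80
Import duty = 4084.83 + 3385.80 = 7470.63
Buyer bears: freight 2915.17 + insurance 581.17 + destination terminal 1236.41 + brokerage 490.27 + delivery 340.65 + duty 7470.63 = 13034.30
Landed cost = invoice 25270.04 + 13034.30 = 38304.34

Total landed cost: CHF 38304.34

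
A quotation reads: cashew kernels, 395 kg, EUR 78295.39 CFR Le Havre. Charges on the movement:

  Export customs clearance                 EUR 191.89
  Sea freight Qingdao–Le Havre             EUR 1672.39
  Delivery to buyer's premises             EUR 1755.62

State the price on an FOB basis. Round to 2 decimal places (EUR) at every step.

FOB price: EUR 76623.00

Not relevant to the conversion: export clearance — on the seller under both CFR and FOB; already in the CFR price and stays in the FOB price. delivery — on the buyer under both terms; not part of either seller's price.
From CFR to FOB, the seller no longer bears: freight.
FOB price = 78295.39 − 1672.39 = 76623.00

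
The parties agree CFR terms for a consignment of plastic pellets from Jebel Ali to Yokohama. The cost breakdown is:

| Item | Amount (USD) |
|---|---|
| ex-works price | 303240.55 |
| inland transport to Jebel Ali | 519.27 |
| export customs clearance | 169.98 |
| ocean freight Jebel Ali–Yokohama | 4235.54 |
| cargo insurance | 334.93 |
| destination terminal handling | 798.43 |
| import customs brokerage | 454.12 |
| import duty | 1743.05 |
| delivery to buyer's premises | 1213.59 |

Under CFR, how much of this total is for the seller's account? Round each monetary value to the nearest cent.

CFR: the seller pays costs through ocean freight to the destination port, but not insurance.
Seller's account: goods 303240.55 + inland to port 519.27 + export clearance 169.98 + freight 4235.54 = 308165.34
Buyer's account: insurance 334.93 + destination terminal 798.43 + brokerage 454.12 + duty 1743.05 + delivery 1213.59 = 4544.12

Seller's account: USD 308165.34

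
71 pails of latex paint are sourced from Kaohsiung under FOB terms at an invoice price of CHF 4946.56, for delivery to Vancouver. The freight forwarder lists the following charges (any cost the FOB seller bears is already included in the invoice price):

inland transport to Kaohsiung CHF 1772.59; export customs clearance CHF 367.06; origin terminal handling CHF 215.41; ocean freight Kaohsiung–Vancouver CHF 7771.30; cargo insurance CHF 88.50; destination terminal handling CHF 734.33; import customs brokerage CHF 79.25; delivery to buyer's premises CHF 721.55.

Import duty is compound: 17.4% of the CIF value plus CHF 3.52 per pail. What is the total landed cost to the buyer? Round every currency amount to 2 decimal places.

Total landed cost: CHF 16819.72

FOB: the seller bears costs until goods are on board at the origin port; the buyer bears freight, insurance and all costs thereafter.
Already in the invoice (seller's account under FOB): inland to port, export clearance, origin terminal — exclude.
CIF value = FOB price + freight + insurance = 4946.56 + 7771.30 + 88.50 = 12806.36
Ad valorem component: 12806.36 × 17.4% = 2228.31
Specific component: 71 × 3.52 = 249.92
Import duty = 2228.31 + 249.92 = 2478.23
Buyer bears: freight 7771.30 + insurance 88.50 + destination terminal 734.33 + brokerage 79.25 + delivery 721.55 + duty 2478.23 = 11873.16
Landed cost = invoice 4946.56 + 11873.16 = 16819.72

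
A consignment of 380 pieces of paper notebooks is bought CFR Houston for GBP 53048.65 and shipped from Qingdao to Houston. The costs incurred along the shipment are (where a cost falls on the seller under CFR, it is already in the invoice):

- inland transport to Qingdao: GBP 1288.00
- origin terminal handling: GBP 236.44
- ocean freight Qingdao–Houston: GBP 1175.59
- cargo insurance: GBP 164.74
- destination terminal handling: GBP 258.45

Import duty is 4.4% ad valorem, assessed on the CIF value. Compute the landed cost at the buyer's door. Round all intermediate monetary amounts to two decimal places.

Total landed cost: GBP 55813.23

CFR: the seller pays costs through ocean freight to the destination port, but not insurance.
Already in the invoice (seller's account under CFR): inland to port, origin terminal, freight — exclude.
CIF value = CFR price + insurance = 53048.65 + 164.74 = 53213.39
Import duty = 53213.39 × 4.4% = 2341.39
Buyer bears: insurance 164.74 + destination terminal 258.45 + duty 2341.39 = 2764.58
Landed cost = invoice 53048.65 + 2764.58 = 55813.23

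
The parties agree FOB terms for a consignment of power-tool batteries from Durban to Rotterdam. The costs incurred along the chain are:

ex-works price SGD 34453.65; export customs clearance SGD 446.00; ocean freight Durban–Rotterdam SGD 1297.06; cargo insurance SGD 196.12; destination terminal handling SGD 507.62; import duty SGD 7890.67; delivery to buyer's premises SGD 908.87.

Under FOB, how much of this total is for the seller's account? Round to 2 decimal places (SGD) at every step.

FOB: the seller bears costs until goods are on board at the origin port; the buyer bears freight, insurance and all costs thereafter.
Seller's account: goods 34453.65 + export clearance 446.00 = 34899.65
Buyer's account: freight 1297.06 + insurance 196.12 + destination terminal 507.62 + duty 7890.67 + delivery 908.87 = 10800.34

Seller's account: SGD 34899.65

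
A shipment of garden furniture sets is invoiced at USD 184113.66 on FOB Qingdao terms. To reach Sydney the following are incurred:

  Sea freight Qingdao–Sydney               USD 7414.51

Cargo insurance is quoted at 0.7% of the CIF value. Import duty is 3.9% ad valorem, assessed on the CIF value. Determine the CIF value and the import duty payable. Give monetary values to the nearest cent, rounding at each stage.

Let C be the CIF value. C = FOB price + freight + 0.7% × C
C − 0.7% × C = 184113.66 + 7414.51
0.993 × C = 191528.17
C = 191528.17 / 0.993 = 192878.32
Insurance premium = 0.7% × 192878.32 = 1350.15
Import duty = 192878.32 × 3.9% = 7522.25

CIF value: USD 192878.32; import duty: USD 7522.25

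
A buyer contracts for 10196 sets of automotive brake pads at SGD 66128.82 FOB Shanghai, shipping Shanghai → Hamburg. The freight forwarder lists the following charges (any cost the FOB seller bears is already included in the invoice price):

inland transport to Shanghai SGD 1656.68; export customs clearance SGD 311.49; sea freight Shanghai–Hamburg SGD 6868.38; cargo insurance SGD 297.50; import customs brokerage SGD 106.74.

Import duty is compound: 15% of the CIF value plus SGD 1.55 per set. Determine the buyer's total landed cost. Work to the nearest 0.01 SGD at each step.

Total landed cost: SGD 100199.45

FOB: the seller bears costs until goods are on board at the origin port; the buyer bears freight, insurance and all costs thereafter.
Already in the invoice (seller's account under FOB): inland to port, export clearance — exclude.
CIF value = FOB price + freight + insurance = 66128.82 + 6868.38 + 297.50 = 73294.70
Ad valorem component: 73294.70 × 15% = 10994.21
Specific component: 10196 × 1.55 = 15803.80
Import duty = 10994.21 + 15803.80 = 26798.01
Buyer bears: freight 6868.38 + insurance 297.50 + brokerage 106.74 + duty 26798.01 = 34070.63
Landed cost = invoice 66128.82 + 34070.63 = 100199.45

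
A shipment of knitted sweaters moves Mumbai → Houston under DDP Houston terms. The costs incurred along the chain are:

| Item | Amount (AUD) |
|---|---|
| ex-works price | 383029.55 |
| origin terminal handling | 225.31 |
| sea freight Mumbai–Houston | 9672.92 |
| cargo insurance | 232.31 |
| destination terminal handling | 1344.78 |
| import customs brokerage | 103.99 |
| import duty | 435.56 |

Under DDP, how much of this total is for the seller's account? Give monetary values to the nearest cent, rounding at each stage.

Seller's account: AUD 395044.42

DDP: the seller bears all costs including import duty.
Seller's account: goods 383029.55 + origin terminal 225.31 + freight 9672.92 + insurance 232.31 + destination terminal 1344.78 + brokerage 103.99 + duty 435.56 = 395044.42
Buyer's account: 0.00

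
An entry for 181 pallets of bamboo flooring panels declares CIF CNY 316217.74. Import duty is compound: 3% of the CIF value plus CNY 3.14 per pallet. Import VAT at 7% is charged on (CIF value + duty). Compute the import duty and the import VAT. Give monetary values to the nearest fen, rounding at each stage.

Import duty: CNY 10054.87; import VAT: CNY 22839.08

Ad valorem component: 316217.74 × 3% = 9486.53
Specific component: 181 × 3.14 = 568.34
Import duty = 9486.53 + 568.34 = 10054.87
VAT base = CIF + duty = 316217.74 + 10054.87 = 326272.61
Import VAT = 326272.61 × 7% = 22839.08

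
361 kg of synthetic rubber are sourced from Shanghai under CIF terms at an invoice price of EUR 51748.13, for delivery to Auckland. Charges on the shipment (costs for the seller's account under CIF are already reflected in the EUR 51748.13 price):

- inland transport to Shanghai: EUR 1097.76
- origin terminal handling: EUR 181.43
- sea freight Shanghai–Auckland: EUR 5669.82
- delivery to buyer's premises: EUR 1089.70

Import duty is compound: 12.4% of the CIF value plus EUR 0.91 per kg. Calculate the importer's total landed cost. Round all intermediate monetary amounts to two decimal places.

Total landed cost: EUR 59583.11

CIF: the seller pays costs through ocean freight and marine insurance to the destination port.
Already in the invoice (seller's account under CIF): inland to port, origin terminal, freight — exclude.
The CIF price already equals the CIF value: 51748.13
Ad valorem component: 51748.13 × 12.4% = 6416.77
Specific component: 361 × 0.91 = 328.51
Import duty = 6416.77 + 328.51 = 6745.28
Buyer bears: delivery 1089.70 + duty 6745.28 = 7834.98
Landed cost = invoice 51748.13 + 7834.98 = 59583.11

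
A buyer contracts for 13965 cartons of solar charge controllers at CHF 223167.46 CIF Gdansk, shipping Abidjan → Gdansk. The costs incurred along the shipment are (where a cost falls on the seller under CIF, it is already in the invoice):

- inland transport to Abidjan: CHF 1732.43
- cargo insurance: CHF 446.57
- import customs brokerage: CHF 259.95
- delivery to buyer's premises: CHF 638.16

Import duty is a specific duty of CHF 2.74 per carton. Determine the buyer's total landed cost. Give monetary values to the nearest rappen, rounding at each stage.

CIF: the seller pays costs through ocean freight and marine insurance to the destination port.
Already in the invoice (seller's account under CIF): inland to port, insurance — exclude.
The CIF price already equals the CIF value: 223167.46
Import duty = 13965 × 2.74 = 38264.10
Buyer bears: brokerage 259.95 + delivery 638.16 + duty 38264.10 = 39162.21
Landed cost = invoice 223167.46 + 39162.21 = 262329.67

Total landed cost: CHF 262329.67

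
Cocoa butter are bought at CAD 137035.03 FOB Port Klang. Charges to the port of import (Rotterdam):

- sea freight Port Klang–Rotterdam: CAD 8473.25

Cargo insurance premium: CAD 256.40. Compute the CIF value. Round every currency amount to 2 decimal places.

CIF = FOB price + freight + insurance
CIF = 137035.03 + 8473.25 + 256.40 = 145764.68

CIF value: CAD 145764.68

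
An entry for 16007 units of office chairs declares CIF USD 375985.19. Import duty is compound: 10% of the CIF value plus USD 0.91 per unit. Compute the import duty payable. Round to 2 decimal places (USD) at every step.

Ad valorem component: 375985.19 × 10% = 37598.52
Specific component: 16007 × 0.91 = 14566.37
Import duty = 37598.52 + 14566.37 = 52164.89

Import duty: USD 52164.89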